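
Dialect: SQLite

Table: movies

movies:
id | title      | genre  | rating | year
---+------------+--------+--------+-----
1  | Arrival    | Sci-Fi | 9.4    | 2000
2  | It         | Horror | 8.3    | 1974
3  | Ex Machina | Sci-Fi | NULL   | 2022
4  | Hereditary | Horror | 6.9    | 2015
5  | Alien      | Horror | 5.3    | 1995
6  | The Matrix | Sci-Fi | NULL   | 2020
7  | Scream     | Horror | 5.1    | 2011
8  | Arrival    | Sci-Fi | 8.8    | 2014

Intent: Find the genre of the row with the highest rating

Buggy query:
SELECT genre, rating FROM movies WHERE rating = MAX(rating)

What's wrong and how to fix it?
Bug: WHERE is evaluated per row; an aggregate over the whole table isn't defined there

Fix: Use a subquery: WHERE rating = (SELECT MAX(rating) FROM movies)

Corrected query:
SELECT genre, rating FROM movies WHERE rating = (SELECT MAX(rating) FROM movies)

Result:
genre  | rating
-------+-------
Sci-Fi | 9.4   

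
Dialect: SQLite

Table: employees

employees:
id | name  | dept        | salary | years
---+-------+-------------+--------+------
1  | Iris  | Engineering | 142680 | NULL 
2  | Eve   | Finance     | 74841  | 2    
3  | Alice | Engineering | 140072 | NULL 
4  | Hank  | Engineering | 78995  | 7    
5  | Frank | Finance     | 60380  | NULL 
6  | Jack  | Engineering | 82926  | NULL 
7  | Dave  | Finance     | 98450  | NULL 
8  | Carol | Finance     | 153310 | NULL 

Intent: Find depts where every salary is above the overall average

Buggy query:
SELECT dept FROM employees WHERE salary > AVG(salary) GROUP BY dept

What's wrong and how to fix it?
Bug: AVG() is an aggregate; it can't sit directly in WHERE

Fix: Use a subquery for AVG and a HAVING MIN(...) filter so the condition holds for every row in the group

Corrected query:
SELECT dept FROM employees GROUP BY dept HAVING MIN(salary) > (SELECT AVG(salary) FROM employees)

Result:
(no rows)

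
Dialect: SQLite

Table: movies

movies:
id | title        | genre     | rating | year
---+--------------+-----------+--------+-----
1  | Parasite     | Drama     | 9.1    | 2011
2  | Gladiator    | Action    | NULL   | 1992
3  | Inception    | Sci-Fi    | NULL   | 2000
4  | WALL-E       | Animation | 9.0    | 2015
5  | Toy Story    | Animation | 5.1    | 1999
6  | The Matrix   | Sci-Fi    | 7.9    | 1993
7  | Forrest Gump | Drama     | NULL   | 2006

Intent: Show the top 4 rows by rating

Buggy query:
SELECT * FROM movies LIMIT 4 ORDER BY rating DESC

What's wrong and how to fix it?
Bug: LIMIT must come after ORDER BY

Fix: Swap the clauses: ORDER BY first, then LIMIT

Corrected query:
SELECT * FROM movies ORDER BY rating DESC LIMIT 4

Result:
id | title      | genre     | rating | year
---+------------+-----------+--------+-----
1  | Parasite   | Drama     | 9.1    | 2011
4  | WALL-E     | Animation | 9      | 2015
6  | The Matrix | Sci-Fi    | 7.9    | 1993
5  | Toy Story  | Animation | 5.1    | 1999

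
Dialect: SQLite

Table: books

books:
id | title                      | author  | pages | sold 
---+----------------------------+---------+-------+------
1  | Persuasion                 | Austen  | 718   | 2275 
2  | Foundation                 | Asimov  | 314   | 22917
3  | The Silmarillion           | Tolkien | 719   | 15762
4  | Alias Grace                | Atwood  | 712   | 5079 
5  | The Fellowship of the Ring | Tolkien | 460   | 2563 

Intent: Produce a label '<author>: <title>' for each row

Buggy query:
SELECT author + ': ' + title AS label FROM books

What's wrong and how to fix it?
Bug: '+' is numeric addition; on text columns SQLite converts them to 0 instead of concatenating

Fix: Use the || operator for string concatenation

Corrected query:
SELECT author || ': ' || title AS label FROM books

Result:
label                              
-----------------------------------
Austen: Persuasion                 
Asimov: Foundation                 
Tolkien: The Silmarillion          
Atwood: Alias Grace                
Tolkien: The Fellowship of the Ring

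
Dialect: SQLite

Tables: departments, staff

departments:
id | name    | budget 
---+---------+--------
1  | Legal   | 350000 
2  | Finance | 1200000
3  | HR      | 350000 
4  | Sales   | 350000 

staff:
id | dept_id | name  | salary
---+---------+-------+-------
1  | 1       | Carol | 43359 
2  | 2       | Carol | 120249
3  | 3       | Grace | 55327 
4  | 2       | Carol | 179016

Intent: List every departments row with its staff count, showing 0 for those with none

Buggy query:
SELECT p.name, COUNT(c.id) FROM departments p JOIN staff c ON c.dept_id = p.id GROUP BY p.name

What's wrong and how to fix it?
Bug: An inner join excludes parents with zero children

Fix: Use LEFT JOIN so parents without children still appear (COUNT(c.id) gives 0)

Corrected query:
SELECT p.name, COUNT(c.id) FROM departments p LEFT JOIN staff c ON c.dept_id = p.id GROUP BY p.name

Result:
name    | COUNT(c.id)
--------+------------
Finance | 2          
HR      | 1          
Legal   | 1          
Sales   | 0          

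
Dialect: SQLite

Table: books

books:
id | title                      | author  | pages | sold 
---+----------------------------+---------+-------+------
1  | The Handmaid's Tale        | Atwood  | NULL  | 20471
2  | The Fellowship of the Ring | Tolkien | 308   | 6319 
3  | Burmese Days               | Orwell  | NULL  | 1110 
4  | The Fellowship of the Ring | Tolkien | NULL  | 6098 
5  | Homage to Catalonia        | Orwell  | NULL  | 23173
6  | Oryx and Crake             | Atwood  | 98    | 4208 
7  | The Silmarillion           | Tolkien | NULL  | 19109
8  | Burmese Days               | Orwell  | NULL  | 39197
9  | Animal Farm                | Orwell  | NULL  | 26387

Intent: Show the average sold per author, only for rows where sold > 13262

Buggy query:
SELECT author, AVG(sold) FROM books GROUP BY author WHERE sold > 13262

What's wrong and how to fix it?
Bug: Row-level WHERE must come before GROUP BY in the clause order

Fix: Move the WHERE clause before GROUP BY

Corrected query:
SELECT author, AVG(sold) FROM books WHERE sold > 13262 GROUP BY author

Result:
author  | AVG(sold)   
--------+-------------
Atwood  | 20471       
Orwell  | 29585.666667
Tolkien | 19109       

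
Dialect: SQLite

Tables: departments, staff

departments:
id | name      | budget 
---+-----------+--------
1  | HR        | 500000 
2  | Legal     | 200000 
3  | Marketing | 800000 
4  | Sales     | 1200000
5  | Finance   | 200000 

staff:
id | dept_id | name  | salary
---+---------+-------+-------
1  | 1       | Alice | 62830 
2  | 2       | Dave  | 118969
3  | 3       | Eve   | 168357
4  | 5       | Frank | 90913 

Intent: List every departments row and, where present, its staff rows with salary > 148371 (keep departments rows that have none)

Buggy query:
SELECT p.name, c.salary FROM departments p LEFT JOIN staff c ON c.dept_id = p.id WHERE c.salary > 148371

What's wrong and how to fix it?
Bug: Filtering c.salary in WHERE discards the NULL rows produced by LEFT JOIN, turning it into an inner join

Fix: Put 'c.salary > 148371' in the JOIN's ON clause instead of WHERE

Corrected query:
SELECT p.name, c.salary FROM departments p LEFT JOIN staff c ON c.dept_id = p.id AND c.salary > 148371

Result:
name      | salary
----------+-------
HR        | NULL  
Legal     | NULL  
Marketing | 168357
Sales     | NULL  
Finance   | NULL  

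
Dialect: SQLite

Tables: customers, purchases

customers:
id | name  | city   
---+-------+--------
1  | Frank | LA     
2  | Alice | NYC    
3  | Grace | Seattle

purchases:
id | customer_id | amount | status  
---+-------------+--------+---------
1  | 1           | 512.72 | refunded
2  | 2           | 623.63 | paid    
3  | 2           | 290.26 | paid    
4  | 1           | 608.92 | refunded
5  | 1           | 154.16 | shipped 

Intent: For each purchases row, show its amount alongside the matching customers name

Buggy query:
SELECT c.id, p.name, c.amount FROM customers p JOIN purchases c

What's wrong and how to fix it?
Bug: JOIN with no ON clause produces a cartesian product; every purchases row pairs with every customers row

Fix: Add ON c.customer_id = p.id to the JOIN

Corrected query:
SELECT c.id, p.name, c.amount FROM customers p JOIN purchases c ON c.customer_id = p.id

Result:
id | name  | amount
---+-------+-------
1  | Frank | 512.72
2  | Alice | 623.63
3  | Alice | 290.26
4  | Frank | 608.92
5  | Frank | 154.16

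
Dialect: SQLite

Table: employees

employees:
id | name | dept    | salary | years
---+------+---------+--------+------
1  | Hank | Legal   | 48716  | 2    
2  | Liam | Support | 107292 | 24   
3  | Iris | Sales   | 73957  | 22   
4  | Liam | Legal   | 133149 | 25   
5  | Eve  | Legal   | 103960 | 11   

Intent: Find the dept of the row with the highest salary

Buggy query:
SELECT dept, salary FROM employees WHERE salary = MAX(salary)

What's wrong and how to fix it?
Bug: MAX(salary) is an aggregate and cannot be used directly in WHERE

Fix: Wrap MAX in a scalar subquery so WHERE compares against a single value

Corrected query:
SELECT dept, salary FROM employees WHERE salary = (SELECT MAX(salary) FROM employees)

Result:
dept  | salary
------+-------
Legal | 133149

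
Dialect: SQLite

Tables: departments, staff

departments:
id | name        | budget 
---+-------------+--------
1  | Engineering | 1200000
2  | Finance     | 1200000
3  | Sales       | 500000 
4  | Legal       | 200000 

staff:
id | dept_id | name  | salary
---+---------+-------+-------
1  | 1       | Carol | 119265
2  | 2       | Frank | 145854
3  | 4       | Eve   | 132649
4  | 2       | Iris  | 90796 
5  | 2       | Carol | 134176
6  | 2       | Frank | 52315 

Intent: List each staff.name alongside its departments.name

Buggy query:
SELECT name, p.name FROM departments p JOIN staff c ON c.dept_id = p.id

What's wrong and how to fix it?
Bug: 'name' exists in both joined tables, so the database can't tell which one is meant

Fix: Qualify the column with its table alias (c.name)

Corrected query:
SELECT c.name, p.name FROM departments p JOIN staff c ON c.dept_id = p.id

Result:
name  | name       
------+------------
Carol | Engineering
Frank | Finance    
Eve   | Legal      
Iris  | Finance    
Carol | Finance    
Frank | Finance    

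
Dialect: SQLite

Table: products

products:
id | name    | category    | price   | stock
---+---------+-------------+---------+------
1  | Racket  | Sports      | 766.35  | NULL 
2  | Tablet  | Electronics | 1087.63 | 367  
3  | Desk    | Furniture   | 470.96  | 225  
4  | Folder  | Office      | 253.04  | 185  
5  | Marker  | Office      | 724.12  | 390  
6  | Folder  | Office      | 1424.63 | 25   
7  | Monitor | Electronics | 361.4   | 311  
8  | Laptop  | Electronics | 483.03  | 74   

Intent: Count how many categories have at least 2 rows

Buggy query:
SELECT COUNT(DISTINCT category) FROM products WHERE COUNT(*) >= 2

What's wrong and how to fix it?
Bug: COUNT(*) cannot appear in WHERE; the per-group count doesn't exist yet

Fix: Use a subquery that GROUPs and filters with HAVING, then count its rows

Corrected query:
SELECT COUNT(*) FROM (SELECT category FROM products GROUP BY category HAVING COUNT(*) >= 2)

Result:
COUNT(*)
--------
2       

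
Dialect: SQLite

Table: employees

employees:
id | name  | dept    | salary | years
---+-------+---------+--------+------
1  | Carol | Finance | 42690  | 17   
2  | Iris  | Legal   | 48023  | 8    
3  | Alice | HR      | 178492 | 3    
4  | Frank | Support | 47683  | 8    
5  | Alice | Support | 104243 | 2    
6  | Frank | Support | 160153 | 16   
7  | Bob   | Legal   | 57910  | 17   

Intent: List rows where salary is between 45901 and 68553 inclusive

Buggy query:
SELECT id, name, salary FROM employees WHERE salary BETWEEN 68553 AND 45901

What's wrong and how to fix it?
Bug: The bounds are reversed; BETWEEN a AND b requires a <= b to match anything

Fix: Write BETWEEN 45901 AND 68553

Corrected query:
SELECT id, name, salary FROM employees WHERE salary BETWEEN 45901 AND 68553

Result:
id | name  | salary
---+-------+-------
2  | Iris  | 48023 
4  | Frank | 47683 
7  | Bob   | 57910 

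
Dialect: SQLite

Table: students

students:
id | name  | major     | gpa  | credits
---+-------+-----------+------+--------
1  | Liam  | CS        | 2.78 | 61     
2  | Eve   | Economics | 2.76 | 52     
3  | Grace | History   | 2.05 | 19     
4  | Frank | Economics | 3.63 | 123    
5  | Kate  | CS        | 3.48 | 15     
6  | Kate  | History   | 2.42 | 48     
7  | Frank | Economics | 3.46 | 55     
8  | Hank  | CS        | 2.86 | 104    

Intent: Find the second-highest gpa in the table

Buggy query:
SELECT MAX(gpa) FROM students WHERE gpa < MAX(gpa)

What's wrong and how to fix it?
Bug: The inner MAX is an aggregate inside WHERE, which is not allowed

Fix: Compute the overall MAX in a subquery, then take MAX of rows below it

Corrected query:
SELECT MAX(gpa) FROM students WHERE gpa < (SELECT MAX(gpa) FROM students)

Result:
MAX(gpa)
--------
3.48    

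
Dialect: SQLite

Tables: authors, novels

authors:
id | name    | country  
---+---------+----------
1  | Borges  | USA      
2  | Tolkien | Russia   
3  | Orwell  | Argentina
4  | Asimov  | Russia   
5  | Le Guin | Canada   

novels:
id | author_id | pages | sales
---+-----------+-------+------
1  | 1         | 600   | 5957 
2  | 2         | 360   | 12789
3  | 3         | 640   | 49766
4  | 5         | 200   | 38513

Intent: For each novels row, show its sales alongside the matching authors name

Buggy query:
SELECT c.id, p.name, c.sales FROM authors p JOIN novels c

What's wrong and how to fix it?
Bug: Missing join condition: each novels row is matched to all authors rows instead of just its own

Fix: Specify the join condition linking the foreign key to the parent id

Corrected query:
SELECT c.id, p.name, c.sales FROM authors p JOIN novels c ON c.author_id = p.id

Result:
id | name    | sales
---+---------+------
1  | Borges  | 5957 
2  | Tolkien | 12789
3  | Orwell  | 49766
4  | Le Guin | 38513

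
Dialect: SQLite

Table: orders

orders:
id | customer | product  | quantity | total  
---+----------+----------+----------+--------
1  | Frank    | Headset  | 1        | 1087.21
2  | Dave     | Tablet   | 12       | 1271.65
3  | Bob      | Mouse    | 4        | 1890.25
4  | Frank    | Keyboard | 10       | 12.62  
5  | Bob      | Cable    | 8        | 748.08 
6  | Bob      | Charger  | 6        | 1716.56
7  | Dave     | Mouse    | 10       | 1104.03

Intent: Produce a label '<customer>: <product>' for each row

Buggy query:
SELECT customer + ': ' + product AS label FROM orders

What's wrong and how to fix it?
Bug: SQLite uses || for string concatenation; + coerces text to numbers (yielding 0)

Fix: Replace + with || to concatenate text

Corrected query:
SELECT customer || ': ' || product AS label FROM orders

Result:
label          
---------------
Frank: Headset 
Dave: Tablet   
Bob: Mouse     
Frank: Keyboard
Bob: Cable     
Bob: Charger   
Dave: Mouse    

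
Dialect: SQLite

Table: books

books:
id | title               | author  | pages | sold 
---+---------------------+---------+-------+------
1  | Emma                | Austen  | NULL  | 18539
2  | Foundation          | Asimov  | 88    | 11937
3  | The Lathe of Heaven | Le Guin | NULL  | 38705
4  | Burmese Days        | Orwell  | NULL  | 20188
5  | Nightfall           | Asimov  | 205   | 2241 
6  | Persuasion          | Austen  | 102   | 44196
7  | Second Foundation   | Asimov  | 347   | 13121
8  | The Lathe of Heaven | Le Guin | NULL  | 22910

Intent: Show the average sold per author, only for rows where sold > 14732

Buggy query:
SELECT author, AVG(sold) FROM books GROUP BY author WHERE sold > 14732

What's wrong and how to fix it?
Bug: WHERE cannot follow GROUP BY

Fix: Place WHERE between FROM and GROUP BY

Corrected query:
SELECT author, AVG(sold) FROM books WHERE sold > 14732 GROUP BY author

Result:
author  | AVG(sold)
--------+----------
Austen  | 31367.5  
Le Guin | 30807.5  
Orwell  | 20188    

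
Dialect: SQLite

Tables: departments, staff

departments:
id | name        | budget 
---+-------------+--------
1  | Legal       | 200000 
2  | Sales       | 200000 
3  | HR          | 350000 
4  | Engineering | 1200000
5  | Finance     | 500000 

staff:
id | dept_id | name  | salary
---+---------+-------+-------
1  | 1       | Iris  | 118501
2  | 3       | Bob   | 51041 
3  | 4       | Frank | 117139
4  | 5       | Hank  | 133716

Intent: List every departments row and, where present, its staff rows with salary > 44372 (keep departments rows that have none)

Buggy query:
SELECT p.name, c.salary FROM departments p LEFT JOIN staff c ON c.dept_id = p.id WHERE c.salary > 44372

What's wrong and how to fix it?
Bug: Filtering c.salary in WHERE discards the NULL rows produced by LEFT JOIN, turning it into an inner join

Fix: Put 'c.salary > 44372' in the JOIN's ON clause instead of WHERE

Corrected query:
SELECT p.name, c.salary FROM departments p LEFT JOIN staff c ON c.dept_id = p.id AND c.salary > 44372

Result:
name        | salary
------------+-------
Legal       | 118501
Sales       | NULL  
HR          | 51041 
Engineering | 117139
Finance     | 133716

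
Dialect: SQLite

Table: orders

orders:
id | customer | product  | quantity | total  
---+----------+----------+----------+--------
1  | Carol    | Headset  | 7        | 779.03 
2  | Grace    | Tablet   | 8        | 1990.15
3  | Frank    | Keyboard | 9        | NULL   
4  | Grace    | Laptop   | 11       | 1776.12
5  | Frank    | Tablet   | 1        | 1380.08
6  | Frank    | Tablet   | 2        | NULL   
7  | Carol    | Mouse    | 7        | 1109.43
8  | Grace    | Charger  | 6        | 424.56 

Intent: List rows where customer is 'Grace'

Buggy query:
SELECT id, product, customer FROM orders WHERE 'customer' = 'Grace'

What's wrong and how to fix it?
Bug: Single quotes denote string literals in SQL; the column name is being compared as a constant string

Fix: Remove the quotes around the column name (or use double quotes for an identifier)

Corrected query:
SELECT id, product, customer FROM orders WHERE customer = 'Grace'

Result:
id | product | customer
---+---------+---------
2  | Tablet  | Grace   
4  | Laptop  | Grace   
8  | Charger | Grace   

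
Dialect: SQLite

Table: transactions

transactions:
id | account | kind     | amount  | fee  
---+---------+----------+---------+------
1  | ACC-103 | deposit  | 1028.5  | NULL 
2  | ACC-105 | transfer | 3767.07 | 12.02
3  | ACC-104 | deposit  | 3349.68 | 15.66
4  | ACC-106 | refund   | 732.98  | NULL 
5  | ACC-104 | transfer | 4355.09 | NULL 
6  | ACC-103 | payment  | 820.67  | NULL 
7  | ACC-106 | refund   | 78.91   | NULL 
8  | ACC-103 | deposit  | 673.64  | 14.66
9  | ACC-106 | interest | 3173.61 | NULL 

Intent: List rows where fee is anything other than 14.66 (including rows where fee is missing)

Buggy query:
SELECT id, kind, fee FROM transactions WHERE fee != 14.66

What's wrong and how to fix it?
Bug: 'fee != 14.66' is unknown when fee is NULL, so NULL rows are silently excluded

Fix: Handle NULL separately with IS NULL alongside the inequality

Corrected query:
SELECT id, kind, fee FROM transactions WHERE fee != 14.66 OR fee IS NULL

Result:
id | kind     | fee  
---+----------+------
1  | deposit  | NULL 
2  | transfer | 12.02
3  | deposit  | 15.66
4  | refund   | NULL 
5  | transfer | NULL 
6  | payment  | NULL 
7  | refund   | NULL 
9  | interest | NULL 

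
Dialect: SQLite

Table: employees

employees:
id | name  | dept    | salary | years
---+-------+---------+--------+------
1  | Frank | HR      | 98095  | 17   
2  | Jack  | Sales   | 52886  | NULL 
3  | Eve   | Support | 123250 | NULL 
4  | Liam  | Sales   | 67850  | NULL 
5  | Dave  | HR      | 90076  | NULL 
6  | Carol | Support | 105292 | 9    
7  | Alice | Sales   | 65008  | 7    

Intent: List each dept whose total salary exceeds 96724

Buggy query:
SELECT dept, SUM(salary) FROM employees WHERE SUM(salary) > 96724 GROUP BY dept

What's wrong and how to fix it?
Bug: WHERE runs before GROUP BY, so aggregates aren't available there

Fix: Move the aggregate condition to a HAVING clause

Corrected query:
SELECT dept, SUM(salary) FROM employees GROUP BY dept HAVING SUM(salary) > 96724

Result:
dept    | SUM(salary)
--------+------------
HR      | 188171     
Sales   | 185744     
Support | 228542     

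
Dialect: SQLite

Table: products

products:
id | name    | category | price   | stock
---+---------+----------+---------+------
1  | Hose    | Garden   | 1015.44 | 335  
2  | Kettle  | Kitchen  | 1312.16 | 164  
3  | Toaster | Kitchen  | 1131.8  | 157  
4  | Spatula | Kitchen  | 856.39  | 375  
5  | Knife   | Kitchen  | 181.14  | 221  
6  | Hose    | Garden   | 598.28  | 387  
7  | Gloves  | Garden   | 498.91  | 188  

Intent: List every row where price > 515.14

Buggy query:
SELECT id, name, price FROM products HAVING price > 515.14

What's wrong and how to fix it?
Bug: This is a non-aggregate query (no GROUP BY, no aggregates), so in SQLite the HAVING clause is invalid here; a row-level condition belongs in WHERE

Fix: Replace HAVING with WHERE since the condition applies to individual rows

Corrected query:
SELECT id, name, price FROM products WHERE price > 515.14

Result:
id | name    | price  
---+---------+--------
1  | Hose    | 1015.44
2  | Kettle  | 1312.16
3  | Toaster | 1131.8 
4  | Spatula | 856.39 
6  | Hose    | 598.28 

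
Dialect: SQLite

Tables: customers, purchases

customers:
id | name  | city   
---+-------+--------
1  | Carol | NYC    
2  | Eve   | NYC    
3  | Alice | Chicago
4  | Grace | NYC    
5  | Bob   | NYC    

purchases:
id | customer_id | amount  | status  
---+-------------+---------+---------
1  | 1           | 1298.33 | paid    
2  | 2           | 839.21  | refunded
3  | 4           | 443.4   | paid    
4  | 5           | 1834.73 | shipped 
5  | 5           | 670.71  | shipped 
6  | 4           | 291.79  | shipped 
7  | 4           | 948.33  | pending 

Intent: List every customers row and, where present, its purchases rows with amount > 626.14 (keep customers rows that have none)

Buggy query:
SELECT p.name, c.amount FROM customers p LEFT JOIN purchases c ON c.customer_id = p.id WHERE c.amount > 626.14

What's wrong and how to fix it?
Bug: A WHERE condition on the right-hand table after LEFT JOIN drops unmatched parents

Fix: Move the right-table condition into the ON clause so unmatched parents are kept

Corrected query:
SELECT p.name, c.amount FROM customers p LEFT JOIN purchases c ON c.customer_id = p.id AND c.amount > 626.14

Result:
name  | amount 
------+--------
Carol | 1298.33
Eve   | 839.21 
Alice | NULL   
Grace | 948.33 
Bob   | 670.71 
Bob   | 1834.73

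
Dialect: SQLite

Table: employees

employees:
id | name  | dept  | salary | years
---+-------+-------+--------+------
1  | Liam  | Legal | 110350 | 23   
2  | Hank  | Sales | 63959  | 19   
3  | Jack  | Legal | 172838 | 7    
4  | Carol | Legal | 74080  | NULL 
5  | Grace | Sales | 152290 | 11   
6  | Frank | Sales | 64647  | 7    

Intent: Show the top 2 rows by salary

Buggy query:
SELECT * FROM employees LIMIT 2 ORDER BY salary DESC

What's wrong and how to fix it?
Bug: ORDER BY cannot follow LIMIT; LIMIT is the final clause

Fix: Sort with ORDER BY, then apply LIMIT

Corrected query:
SELECT * FROM employees ORDER BY salary DESC LIMIT 2

Result:
id | name  | dept  | salary | years
---+-------+-------+--------+------
3  | Jack  | Legal | 172838 | 7    
5  | Grace | Sales | 152290 | 11   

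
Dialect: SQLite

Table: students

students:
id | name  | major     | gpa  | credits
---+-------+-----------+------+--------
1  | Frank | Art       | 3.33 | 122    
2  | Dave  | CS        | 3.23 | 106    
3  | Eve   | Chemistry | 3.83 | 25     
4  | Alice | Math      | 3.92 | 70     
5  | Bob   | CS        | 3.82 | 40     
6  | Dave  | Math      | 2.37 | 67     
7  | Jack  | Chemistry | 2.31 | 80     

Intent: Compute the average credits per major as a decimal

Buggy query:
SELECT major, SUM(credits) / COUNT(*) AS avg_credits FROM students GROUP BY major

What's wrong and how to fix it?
Bug: Both operands are integers, so '/' performs integer division and truncates

Fix: Multiply by 1.0 (or CAST to REAL) to force floating-point division

Corrected query:
SELECT major, SUM(credits) * 1.0 / COUNT(*) AS avg_credits FROM students GROUP BY major

Result:
major     | avg_credits
----------+------------
Art       | 122        
CS        | 73         
Chemistry | 52.5       
Math      | 68.5       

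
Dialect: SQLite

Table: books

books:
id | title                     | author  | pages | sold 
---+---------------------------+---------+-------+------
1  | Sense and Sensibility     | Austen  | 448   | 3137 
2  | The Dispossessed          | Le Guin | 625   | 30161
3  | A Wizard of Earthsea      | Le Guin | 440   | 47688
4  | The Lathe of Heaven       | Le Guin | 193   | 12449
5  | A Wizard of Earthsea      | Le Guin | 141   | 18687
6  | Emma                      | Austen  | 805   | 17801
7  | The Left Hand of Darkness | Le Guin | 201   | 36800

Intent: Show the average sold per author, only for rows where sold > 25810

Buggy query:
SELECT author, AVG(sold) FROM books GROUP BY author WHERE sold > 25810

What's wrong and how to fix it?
Bug: WHERE cannot follow GROUP BY

Fix: Place WHERE between FROM and GROUP BY

Corrected query:
SELECT author, AVG(sold) FROM books WHERE sold > 25810 GROUP BY author

Result:
author  | AVG(sold)   
--------+-------------
Le Guin | 38216.333333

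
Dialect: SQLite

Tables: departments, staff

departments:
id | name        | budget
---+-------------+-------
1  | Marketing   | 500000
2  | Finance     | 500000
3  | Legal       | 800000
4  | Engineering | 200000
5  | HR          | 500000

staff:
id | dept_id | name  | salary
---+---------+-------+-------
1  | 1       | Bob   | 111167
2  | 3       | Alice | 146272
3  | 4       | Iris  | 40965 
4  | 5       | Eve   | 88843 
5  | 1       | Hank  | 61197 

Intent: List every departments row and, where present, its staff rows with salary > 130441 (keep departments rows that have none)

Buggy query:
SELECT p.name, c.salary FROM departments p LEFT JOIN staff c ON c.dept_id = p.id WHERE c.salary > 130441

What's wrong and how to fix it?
Bug: A WHERE condition on the right-hand table after LEFT JOIN drops unmatched parents

Fix: Put 'c.salary > 130441' in the JOIN's ON clause instead of WHERE

Corrected query:
SELECT p.name, c.salary FROM departments p LEFT JOIN staff c ON c.dept_id = p.id AND c.salary > 130441

Result:
name        | salary
------------+-------
Marketing   | NULL  
Finance     | NULL  
Legal       | 146272
Engineering | NULL  
HR          | NULL  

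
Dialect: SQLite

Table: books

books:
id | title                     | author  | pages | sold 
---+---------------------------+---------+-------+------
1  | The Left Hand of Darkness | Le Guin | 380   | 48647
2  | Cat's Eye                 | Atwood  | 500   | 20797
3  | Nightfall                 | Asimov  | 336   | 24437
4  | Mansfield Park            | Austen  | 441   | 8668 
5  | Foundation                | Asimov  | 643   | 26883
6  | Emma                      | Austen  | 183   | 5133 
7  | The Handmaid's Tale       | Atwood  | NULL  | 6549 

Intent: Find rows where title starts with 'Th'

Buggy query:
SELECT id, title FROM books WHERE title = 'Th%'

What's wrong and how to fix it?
Bug: Wildcards only work with LIKE; '=' treats '%' as a literal character

Fix: Use LIKE for wildcard pattern matching

Corrected query:
SELECT id, title FROM books WHERE title LIKE 'Th%'

Result:
id | title                    
---+--------------------------
1  | The Left Hand of Darkness
7  | The Handmaid's Tale      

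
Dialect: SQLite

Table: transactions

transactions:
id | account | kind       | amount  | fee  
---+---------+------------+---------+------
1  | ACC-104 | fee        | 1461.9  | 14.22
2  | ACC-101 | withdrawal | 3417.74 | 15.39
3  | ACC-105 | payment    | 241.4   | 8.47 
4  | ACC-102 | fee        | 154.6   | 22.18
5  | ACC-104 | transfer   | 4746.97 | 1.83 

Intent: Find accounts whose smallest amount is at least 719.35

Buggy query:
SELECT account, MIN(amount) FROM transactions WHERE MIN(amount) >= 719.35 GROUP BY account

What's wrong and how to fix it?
Bug: MIN() in WHERE is a misuse of aggregate

Fix: Replace WHERE with HAVING after the GROUP BY

Corrected query:
SELECT account, MIN(amount) FROM transactions GROUP BY account HAVING MIN(amount) >= 719.35

Result:
account | MIN(amount)
--------+------------
ACC-101 | 3417.74    
ACC-104 | 1461.9     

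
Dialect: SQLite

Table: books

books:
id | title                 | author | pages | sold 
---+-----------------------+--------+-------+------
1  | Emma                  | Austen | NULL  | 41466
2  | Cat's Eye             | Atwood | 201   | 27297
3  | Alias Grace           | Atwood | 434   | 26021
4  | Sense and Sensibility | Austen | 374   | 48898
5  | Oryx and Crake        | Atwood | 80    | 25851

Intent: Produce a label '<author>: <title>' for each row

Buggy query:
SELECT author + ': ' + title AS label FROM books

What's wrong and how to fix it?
Bug: '+' is numeric addition; on text columns SQLite converts them to 0 instead of concatenating

Fix: Use the || operator for string concatenation

Corrected query:
SELECT author || ': ' || title AS label FROM books

Result:
label                        
-----------------------------
Austen: Emma                 
Atwood: Cat's Eye            
Atwood: Alias Grace          
Austen: Sense and Sensibility
Atwood: Oryx and Crake       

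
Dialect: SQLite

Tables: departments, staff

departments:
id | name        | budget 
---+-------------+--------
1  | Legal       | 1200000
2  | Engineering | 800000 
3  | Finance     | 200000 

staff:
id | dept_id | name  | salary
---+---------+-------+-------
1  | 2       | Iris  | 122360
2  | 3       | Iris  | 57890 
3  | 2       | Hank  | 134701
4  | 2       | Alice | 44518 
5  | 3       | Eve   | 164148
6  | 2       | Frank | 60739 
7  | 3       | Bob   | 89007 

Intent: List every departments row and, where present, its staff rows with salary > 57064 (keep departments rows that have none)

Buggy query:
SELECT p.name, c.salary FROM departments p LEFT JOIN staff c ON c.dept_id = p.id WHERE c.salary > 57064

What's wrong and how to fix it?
Bug: A WHERE condition on the right-hand table after LEFT JOIN drops unmatched parents

Fix: Put 'c.salary > 57064' in the JOIN's ON clause instead of WHERE

Corrected query:
SELECT p.name, c.salary FROM departments p LEFT JOIN staff c ON c.dept_id = p.id AND c.salary > 57064

Result:
name        | salary
------------+-------
Legal       | NULL  
Engineering | 60739 
Engineering | 122360
Engineering | 134701
Finance     | 57890 
Finance     | 89007 
Finance     | 164148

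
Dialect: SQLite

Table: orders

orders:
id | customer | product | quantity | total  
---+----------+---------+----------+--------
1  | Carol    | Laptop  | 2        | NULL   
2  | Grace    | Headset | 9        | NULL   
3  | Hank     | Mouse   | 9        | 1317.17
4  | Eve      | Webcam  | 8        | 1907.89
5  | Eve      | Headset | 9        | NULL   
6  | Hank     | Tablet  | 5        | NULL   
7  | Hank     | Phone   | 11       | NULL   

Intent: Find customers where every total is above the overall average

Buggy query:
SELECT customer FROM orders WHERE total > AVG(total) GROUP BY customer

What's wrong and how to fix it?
Bug: AVG() is an aggregate; it can't sit directly in WHERE

Fix: Compute the overall average in a scalar subquery and compare each group's MIN against it in HAVING

Corrected query:
SELECT customer FROM orders GROUP BY customer HAVING MIN(total) > (SELECT AVG(total) FROM orders)

Result:
customer
--------
Eve     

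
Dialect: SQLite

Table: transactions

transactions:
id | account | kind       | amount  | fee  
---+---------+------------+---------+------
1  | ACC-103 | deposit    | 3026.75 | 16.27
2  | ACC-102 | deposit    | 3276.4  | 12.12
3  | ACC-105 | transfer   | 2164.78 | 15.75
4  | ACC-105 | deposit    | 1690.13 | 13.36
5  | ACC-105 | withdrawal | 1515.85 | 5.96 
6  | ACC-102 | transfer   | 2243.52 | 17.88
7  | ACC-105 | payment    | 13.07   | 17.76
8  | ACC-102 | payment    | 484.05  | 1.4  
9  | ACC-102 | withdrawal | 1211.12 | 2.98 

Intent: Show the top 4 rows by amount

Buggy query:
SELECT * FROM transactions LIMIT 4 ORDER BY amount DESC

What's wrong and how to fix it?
Bug: LIMIT must come after ORDER BY

Fix: Sort with ORDER BY, then apply LIMIT

Corrected query:
SELECT * FROM transactions ORDER BY amount DESC LIMIT 4

Result:
id | account | kind     | amount  | fee  
---+---------+----------+---------+------
2  | ACC-102 | deposit  | 3276.4  | 12.12
1  | ACC-103 | deposit  | 3026.75 | 16.27
6  | ACC-102 | transfer | 2243.52 | 17.88
3  | ACC-105 | transfer | 2164.78 | 15.75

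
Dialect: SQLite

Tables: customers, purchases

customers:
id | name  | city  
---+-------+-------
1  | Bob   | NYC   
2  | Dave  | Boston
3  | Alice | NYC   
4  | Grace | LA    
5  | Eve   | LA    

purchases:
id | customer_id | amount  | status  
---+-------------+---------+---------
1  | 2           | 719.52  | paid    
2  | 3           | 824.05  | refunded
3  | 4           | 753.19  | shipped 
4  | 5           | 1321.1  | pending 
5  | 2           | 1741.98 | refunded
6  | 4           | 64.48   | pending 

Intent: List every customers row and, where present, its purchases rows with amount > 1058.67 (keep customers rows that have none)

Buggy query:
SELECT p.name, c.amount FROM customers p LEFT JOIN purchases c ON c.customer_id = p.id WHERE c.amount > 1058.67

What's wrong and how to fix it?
Bug: Filtering c.amount in WHERE discards the NULL rows produced by LEFT JOIN, turning it into an inner join

Fix: Move the right-table condition into the ON clause so unmatched parents are kept

Corrected query:
SELECT p.name, c.amount FROM customers p LEFT JOIN purchases c ON c.customer_id = p.id AND c.amount > 1058.67

Result:
name  | amount 
------+--------
Bob   | NULL   
Dave  | 1741.98
Alice | NULL   
Grace | NULL   
Eve   | 1321.1 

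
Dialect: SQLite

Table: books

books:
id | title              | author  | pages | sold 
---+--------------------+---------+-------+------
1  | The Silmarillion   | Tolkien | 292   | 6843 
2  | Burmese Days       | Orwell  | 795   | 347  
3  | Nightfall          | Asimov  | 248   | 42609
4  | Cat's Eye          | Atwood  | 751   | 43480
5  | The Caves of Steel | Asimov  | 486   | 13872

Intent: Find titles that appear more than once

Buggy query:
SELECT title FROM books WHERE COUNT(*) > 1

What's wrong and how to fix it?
Bug: COUNT(*) is an aggregate and cannot be used in WHERE

Fix: Group first, then use HAVING for the count condition

Corrected query:
SELECT title FROM books GROUP BY title HAVING COUNT(*) > 1

Result:
(no rows)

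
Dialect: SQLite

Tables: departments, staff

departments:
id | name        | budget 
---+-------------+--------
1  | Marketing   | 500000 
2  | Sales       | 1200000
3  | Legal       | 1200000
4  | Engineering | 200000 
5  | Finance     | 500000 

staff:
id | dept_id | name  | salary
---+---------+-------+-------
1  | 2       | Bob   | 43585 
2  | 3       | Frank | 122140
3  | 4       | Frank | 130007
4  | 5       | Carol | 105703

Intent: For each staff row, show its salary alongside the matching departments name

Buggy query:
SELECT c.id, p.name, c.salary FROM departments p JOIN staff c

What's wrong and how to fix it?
Bug: Missing join condition: each staff row is matched to all departments rows instead of just its own

Fix: Specify the join condition linking the foreign key to the parent id

Corrected query:
SELECT c.id, p.name, c.salary FROM departments p JOIN staff c ON c.dept_id = p.id

Result:
id | name        | salary
---+-------------+-------
1  | Sales       | 43585 
2  | Legal       | 122140
3  | Engineering | 130007
4  | Finance     | 105703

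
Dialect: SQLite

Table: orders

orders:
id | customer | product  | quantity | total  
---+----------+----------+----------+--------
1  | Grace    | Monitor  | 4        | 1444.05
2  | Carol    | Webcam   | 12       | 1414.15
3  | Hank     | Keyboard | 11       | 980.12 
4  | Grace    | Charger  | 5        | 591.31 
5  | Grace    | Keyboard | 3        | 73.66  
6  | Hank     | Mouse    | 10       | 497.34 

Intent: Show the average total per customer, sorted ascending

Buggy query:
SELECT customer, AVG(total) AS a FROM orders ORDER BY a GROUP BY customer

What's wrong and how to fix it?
Bug: GROUP BY must precede ORDER BY

Fix: Reorder: SELECT … FROM … GROUP BY … ORDER BY …

Corrected query:
SELECT customer, AVG(total) AS a FROM orders GROUP BY customer ORDER BY a

Result:
customer | a         
---------+-----------
Grace    | 703.006667
Hank     | 738.73    
Carol    | 1414.15   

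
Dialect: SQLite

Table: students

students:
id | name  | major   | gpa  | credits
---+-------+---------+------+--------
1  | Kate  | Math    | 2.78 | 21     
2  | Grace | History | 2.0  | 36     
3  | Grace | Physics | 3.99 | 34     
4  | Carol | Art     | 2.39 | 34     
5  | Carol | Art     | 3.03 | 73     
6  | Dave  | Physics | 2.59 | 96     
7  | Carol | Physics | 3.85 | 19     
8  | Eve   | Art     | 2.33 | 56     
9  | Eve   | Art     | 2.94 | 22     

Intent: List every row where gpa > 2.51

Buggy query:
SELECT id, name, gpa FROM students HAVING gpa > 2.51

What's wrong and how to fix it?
Bug: This is a non-aggregate query (no GROUP BY, no aggregates), so in SQLite the HAVING clause is invalid here; a row-level condition belongs in WHERE

Fix: Replace HAVING with WHERE since the condition applies to individual rows

Corrected query:
SELECT id, name, gpa FROM students WHERE gpa > 2.51

Result:
id | name  | gpa 
---+-------+-----
1  | Kate  | 2.78
3  | Grace | 3.99
5  | Carol | 3.03
6  | Dave  | 2.59
7  | Carol | 3.85
9  | Eve   | 2.94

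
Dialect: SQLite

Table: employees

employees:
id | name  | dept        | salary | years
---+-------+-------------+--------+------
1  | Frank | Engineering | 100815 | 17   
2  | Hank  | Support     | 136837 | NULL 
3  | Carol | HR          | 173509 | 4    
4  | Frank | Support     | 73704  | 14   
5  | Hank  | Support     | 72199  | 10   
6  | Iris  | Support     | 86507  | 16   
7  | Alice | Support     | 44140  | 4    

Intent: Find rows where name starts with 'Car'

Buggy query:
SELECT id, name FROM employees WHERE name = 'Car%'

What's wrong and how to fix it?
Bug: '=' compares the literal string including the % character; pattern matching needs LIKE

Fix: Replace '=' with LIKE so 'Car%' is treated as a pattern

Corrected query:
SELECT id, name FROM employees WHERE name LIKE 'Car%'

Result:
id | name 
---+------
3  | Carol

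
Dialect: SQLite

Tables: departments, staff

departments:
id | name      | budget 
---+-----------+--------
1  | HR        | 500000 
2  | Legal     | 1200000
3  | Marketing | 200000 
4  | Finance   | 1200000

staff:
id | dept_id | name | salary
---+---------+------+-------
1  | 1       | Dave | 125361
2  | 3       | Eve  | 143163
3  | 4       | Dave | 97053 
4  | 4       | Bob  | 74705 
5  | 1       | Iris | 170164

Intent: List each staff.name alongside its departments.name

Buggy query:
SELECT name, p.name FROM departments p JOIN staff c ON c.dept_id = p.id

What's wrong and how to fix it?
Bug: Both tables have a 'name' column; the unqualified reference is ambiguous

Fix: Prefix ambiguous columns with the table alias

Corrected query:
SELECT c.name, p.name FROM departments p JOIN staff c ON c.dept_id = p.id

Result:
name | name     
-----+----------
Dave | HR       
Eve  | Marketing
Dave | Finance  
Bob  | Finance  
Iris | HR       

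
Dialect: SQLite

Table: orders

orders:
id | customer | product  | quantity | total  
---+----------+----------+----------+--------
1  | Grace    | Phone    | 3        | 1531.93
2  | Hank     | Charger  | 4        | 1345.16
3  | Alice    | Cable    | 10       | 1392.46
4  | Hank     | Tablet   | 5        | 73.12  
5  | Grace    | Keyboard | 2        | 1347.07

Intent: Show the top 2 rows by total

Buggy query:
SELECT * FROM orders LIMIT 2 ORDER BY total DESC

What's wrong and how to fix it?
Bug: LIMIT must come after ORDER BY

Fix: Swap the clauses: ORDER BY first, then LIMIT

Corrected query:
SELECT * FROM orders ORDER BY total DESC LIMIT 2

Result:
id | customer | product | quantity | total  
---+----------+---------+----------+--------
1  | Grace    | Phone   | 3        | 1531.93
3  | Alice    | Cable   | 10       | 1392.46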